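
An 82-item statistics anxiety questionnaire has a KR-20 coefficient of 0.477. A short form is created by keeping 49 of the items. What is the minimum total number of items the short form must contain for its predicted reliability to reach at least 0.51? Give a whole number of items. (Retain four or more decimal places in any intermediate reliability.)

First, r for the 49-item form: n = 49/82 = 0.5976, so r_49 = 0.5976·0.477/(1 + (0.5976 − 1)·0.477) = 0.3528
Length factor from the short form to reach 0.51: n' = 0.51(1 − 0.3528) / [0.3528(1 − 0.51)] ≈ 1.9093
Items = 1.9093 × 49 ≈ 93.56 → 94

94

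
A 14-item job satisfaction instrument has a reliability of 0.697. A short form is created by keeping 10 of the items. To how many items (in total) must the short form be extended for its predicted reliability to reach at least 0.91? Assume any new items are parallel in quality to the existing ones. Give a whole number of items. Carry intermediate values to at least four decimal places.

Short-form reliability: n = 10/14 = 0.7143; r_10 = n·r/(1+(n−1)r) ≈ 0.6217
Then solve for n' with r_old = 0.6217, r_target = 0.91: n' = 0.91(1 − 0.6217)/[0.6217(1 − 0.91)] = 6.1525
Total items = 6.1525 × 10 = 61.52, rounded up to 62.

62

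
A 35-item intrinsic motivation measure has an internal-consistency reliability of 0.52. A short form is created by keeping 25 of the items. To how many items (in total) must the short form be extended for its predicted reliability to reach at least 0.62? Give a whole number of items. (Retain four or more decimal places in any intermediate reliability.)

First, r for the 25-item form: n = 25/35 = 0.7143, so r_25 = 0.7143·0.52/(1 + (0.7143 − 1)·0.52) = 0.4362
Length factor from the short form to reach 0.62: n' = 0.62(1 − 0.4362) / [0.4362(1 − 0.62)] ≈ 2.1089
Items = 2.1089 × 25 ≈ 52.72 → 53

53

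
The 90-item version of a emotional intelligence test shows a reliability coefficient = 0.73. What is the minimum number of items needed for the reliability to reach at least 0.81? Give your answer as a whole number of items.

142

Invert Spearman-Brown to solve for n:
n = r_target (1 − r_old) / [ r_old (1 − r_target) ]
n = 0.81 × (1 − 0.73) / [ 0.73 × (1 − 0.81) ]
n = 0.2187 / 0.1387 ≈ 1.5768
Items needed = n × 90 = 1.5768 × 90 ≈ 141.91 → round up to 142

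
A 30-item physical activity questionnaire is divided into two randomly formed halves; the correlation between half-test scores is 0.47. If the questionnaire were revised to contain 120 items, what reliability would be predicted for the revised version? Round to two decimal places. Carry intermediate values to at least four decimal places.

Full-test reliability from the split-half r: r_full = 2(0.47)/(1 + 0.47) = 0.6395
Length factor from 30 to 120 items: n = 120/30 = 4.0000
r_new = n·r_full / (1 + (n − 1)·r_full) = 2.5580 / 2.9185 ≈ 0.8765

0.88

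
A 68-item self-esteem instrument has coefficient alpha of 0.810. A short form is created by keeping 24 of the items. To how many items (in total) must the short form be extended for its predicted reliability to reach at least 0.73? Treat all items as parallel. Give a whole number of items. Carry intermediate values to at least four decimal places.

44

First, r for the 24-item form: n = 24/68 = 0.3529, so r_24 = 0.3529·0.810/(1 + (0.3529 − 1)·0.810) = 0.6007
Length factor from the short form to reach 0.73: n' = 0.73(1 − 0.6007) / [0.6007(1 − 0.73)] ≈ 1.7972
Total items = 1.7972 × 24 = 43.13, rounded up to 44.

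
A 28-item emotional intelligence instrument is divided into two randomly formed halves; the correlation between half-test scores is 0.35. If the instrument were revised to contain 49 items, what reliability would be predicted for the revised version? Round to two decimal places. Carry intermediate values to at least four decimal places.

Full-test reliability from the split-half r: r_full = 2(0.35)/(1 + 0.35) = 0.5185
Then adjust to 49 items: n = 49/28 = 1.7500
r_new = n·r_full / (1 + (n − 1)·r_full) = 0.9074 / 1.3889 ≈ 0.6533

0.65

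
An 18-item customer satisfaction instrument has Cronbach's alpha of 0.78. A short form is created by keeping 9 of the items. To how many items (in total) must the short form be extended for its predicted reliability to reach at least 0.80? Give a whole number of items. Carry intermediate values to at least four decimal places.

21

First, r for the 9-item form: n = 9/18 = 0.5000, so r_9 = 0.5000·0.78/(1 + (0.5000 − 1)·0.78) = 0.6393
Length factor from the short form to reach 0.80: n' = 0.80(1 − 0.6393) / [0.6393(1 − 0.80)] ≈ 2.2568
Items = 2.2568 × 9 ≈ 20.31 → 21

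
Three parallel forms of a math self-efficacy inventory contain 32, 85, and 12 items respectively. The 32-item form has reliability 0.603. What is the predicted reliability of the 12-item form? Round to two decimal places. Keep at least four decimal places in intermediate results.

The 85-item form is not needed; work directly from the 32-item form with n = 12/32 = 0.3750.
r_{12} = n·r / (1 + (n − 1)·r) = 0.2261 / 0.6231 ≈ 0.3629

0.36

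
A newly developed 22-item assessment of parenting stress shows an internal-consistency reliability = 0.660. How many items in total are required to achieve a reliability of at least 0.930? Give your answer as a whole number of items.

Spearman-Brown solved for the length factor n:
n = r_target (1 − r_old) / [ r_old (1 − r_target) ]
n = 0.930 × (1 − 0.660) / [ 0.660 × (1 − 0.930) ]
  = 0.316200 / 0.046200 = 6.8442
Items needed = n × 22 = 6.8442 × 22 ≈ 150.57 → round up to 151

151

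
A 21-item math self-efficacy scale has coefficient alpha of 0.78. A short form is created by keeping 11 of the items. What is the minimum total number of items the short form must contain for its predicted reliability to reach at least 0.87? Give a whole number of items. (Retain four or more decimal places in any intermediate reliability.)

Short-form reliability: n = 11/21 = 0.5238; r_11 = n·r/(1+(n−1)r) ≈ 0.6500
Then solve for n' with r_old = 0.6500, r_target = 0.87: n' = 0.87(1 − 0.6500)/[0.6500(1 − 0.87)] = 3.6036
Total items = 3.6036 × 11 = 39.64, rounded up to 40.

40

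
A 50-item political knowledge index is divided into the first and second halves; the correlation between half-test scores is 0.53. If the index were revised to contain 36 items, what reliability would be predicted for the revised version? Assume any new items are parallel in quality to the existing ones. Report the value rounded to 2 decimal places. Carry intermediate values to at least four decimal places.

First correct the split-half correlation to full-test reliability: r_full = 2 × 0.53 / (1 + 0.53) ≈ 0.6928
Length factor from 50 to 36 items: n = 36/50 = 0.7200
r_new = n·r_full / (1 + (n − 1)·r_full) = 0.4988 / 0.8060 ≈ 0.6189

0.62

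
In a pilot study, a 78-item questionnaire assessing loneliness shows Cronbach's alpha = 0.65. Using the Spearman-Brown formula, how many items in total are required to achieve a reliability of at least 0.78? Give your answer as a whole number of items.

n = [0.78 × 0.35] / [0.65 × 0.22]
n = 0.2730 / 0.1430 ≈ 1.9091
1.9091 × 78 = 148.91 → 149 items

149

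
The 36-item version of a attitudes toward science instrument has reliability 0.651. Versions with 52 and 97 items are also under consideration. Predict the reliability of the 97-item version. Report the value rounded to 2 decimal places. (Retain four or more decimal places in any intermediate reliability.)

0.83

Only the ratio of lengths matters: n = 97/36 = 2.6944
r_{97} = n·r / (1 + (n − 1)·r) = 1.7541 / 2.1031 ≈ 0.8341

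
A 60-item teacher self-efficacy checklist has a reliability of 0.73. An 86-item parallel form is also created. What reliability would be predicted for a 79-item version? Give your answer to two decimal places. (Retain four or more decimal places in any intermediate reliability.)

0.78

Only the ratio of lengths matters: n = 79/60 = 1.3167
r_{79} = n·r / (1 + (n − 1)·r) = 0.9612 / 1.2312 ≈ 0.7807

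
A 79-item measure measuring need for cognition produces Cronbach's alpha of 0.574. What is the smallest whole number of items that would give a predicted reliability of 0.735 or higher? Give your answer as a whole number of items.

Invert Spearman-Brown to solve for n:
n = r_target (1 − r_old) / [ r_old (1 − r_target) ]
n = 0.735 × (1 − 0.574) / [ 0.574 × (1 − 0.735) ]
n = 0.313110 / 0.152110 ≈ 2.0584
Items needed = n × 79 = 2.0584 × 79 ≈ 162.61 → round up to 163

163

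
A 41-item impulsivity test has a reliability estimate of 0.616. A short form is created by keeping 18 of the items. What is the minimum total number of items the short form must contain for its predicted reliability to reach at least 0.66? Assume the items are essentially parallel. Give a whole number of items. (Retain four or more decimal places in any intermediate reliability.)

50

Short-form reliability: n = 18/41 = 0.4390; r_18 = n·r/(1+(n−1)r) ≈ 0.4132
Length factor from the short form to reach 0.66: n' = 0.66(1 − 0.4132) / [0.4132(1 − 0.66)] ≈ 2.7567
Total items = 2.7567 × 18 = 49.62, rounded up to 50.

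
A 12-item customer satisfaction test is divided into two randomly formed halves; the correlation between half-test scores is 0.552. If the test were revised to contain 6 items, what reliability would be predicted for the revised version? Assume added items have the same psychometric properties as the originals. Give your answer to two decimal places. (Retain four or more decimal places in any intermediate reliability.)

0.55

First correct the split-half correlation to full-test reliability: r_full = 2 × 0.552 / (1 + 0.552) ≈ 0.7113
Length factor from 12 to 6 items: n = 6/12 = 0.5000
r_new = n·r_full / (1 + (n − 1)·r_full) = 0.3557 / 0.6443 ≈ 0.5521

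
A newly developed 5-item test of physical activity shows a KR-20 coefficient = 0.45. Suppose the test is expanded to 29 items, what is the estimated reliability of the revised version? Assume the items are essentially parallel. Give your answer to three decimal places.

0.826

Length ratio n = 29/5 = 5.8
Spearman-Brown: r_new = n·r / (1 + (n − 1)·r)
r_new = 5.8·0.45 / [1 + (5.8 − 1)·0.45]
r_new = 2.6100 / 3.1600 ≈ 0.8259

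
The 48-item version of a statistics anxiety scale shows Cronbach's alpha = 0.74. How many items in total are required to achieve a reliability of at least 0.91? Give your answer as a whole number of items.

171

Spearman-Brown solved for the length factor n:
n = r*(1 − r) / [ r (1 − r*) ]
n = 0.91 × (1 − 0.74) / [ 0.74 × (1 − 0.91) ]
n = 0.2366 / 0.0666 ≈ 3.5526
3.5526 × 48 = 170.52 → 171 items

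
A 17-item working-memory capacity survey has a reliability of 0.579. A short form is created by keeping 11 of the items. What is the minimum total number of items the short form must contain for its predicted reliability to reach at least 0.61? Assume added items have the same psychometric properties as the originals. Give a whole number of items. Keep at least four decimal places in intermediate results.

20

First, r for the 11-item form: n = 11/17 = 0.6471, so r_11 = 0.6471·0.579/(1 + (0.6471 − 1)·0.579) = 0.4709
Then solve for n' with r_old = 0.4709, r_target = 0.61: n' = 0.61(1 − 0.4709)/[0.4709(1 − 0.61)] = 1.7574
Items = 1.7574 × 11 ≈ 19.33 → 20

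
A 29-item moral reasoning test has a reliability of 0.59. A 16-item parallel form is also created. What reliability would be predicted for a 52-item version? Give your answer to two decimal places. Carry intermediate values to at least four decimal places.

The 16-item form is not needed; work directly from the 29-item form with n = 52/29 = 1.7931.
r_{52} = n·r / (1 + (n − 1)·r) = 1.0579 / 1.4679 ≈ 0.7207

0.72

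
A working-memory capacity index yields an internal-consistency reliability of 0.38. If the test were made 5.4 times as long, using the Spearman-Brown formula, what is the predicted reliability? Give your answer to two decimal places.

By Spearman-Brown, r_new = n r / (1 + (n − 1) r).
r_new = (5.4 × 0.38) / (1 + (5.4 − 1) × 0.38)
     = 2.0520 / 2.6720 = 0.7680

0.77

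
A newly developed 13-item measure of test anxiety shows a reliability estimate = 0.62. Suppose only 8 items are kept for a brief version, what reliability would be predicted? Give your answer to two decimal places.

The new length is 8/13 = 0.6154 times the old.
Spearman-Brown: r_new = n·r / (1 + (n − 1)·r)
r_new = 0.6154·0.62 / [1 + (0.6154 − 1)·0.62]
     = 0.3815 / 0.7615 = 0.5010

0.50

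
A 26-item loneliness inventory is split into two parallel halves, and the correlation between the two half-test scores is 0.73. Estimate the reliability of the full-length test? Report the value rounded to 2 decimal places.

Apply the Spearman-Brown correction with n = 2:
r_full = 2r_hh / (1 + r_hh) = 2 × 0.73 / (1 + 0.73)
       = 1.4600 / 1.7300 = 0.8439

0.84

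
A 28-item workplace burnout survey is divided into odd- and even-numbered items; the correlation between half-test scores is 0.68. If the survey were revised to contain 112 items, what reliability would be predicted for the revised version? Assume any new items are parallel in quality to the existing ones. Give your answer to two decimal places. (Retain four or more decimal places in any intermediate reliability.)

0.94

First correct the split-half correlation to full-test reliability: r_full = 2 × 0.68 / (1 + 0.68) ≈ 0.8095
Then adjust to 112 items: n = 112/28 = 4.0000
r_new = n·r_full / (1 + (n − 1)·r_full) = 3.2380 / 3.4285 ≈ 0.9444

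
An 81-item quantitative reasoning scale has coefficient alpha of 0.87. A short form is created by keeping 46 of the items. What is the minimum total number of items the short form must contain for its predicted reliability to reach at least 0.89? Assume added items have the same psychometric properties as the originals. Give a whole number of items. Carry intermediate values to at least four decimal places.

98

Short-form reliability: n = 46/81 = 0.5679; r_46 = n·r/(1+(n−1)r) ≈ 0.7917
Length factor from the short form to reach 0.89: n' = 0.89(1 − 0.7917) / [0.7917(1 − 0.89)] ≈ 2.1288
Items = 2.1288 × 46 ≈ 97.92 → 98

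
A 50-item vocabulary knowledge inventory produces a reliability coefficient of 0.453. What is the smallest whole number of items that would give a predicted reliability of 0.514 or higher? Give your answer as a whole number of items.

64

Invert Spearman-Brown to solve for n:
n = r*(1 − r) / [ r (1 − r*) ]
n = 0.514 × (1 − 0.453) / [ 0.453 × (1 − 0.514) ]
  = 0.281158 / 0.220158 = 1.2771
1.2771 × 50 = 63.85 → 64 items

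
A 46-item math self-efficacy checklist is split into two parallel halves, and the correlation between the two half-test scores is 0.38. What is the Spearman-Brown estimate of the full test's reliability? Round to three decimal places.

0.551

Apply the Spearman-Brown correction with n = 2:
r_full = 2(0.38) / (1 + 0.38)
       = 0.7600 / 1.3800 = 0.5507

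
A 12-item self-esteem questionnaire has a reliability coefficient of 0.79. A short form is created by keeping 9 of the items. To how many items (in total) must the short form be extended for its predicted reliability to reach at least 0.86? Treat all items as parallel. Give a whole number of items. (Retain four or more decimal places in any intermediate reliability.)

20

First, r for the 9-item form: n = 9/12 = 0.7500, so r_9 = 0.7500·0.79/(1 + (0.7500 − 1)·0.79) = 0.7383
Length factor from the short form to reach 0.86: n' = 0.86(1 − 0.7383) / [0.7383(1 − 0.86)] ≈ 2.1774
Total items = 2.1774 × 9 = 19.60, rounded up to 20.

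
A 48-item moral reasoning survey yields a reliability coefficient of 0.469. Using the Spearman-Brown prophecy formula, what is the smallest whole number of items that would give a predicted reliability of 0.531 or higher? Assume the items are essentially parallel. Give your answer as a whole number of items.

62

n = [0.531 × 0.531] / [0.469 × 0.469]
  = 0.281961 / 0.219961 = 1.2819
So the test needs 1.2819 × 48 ≈ 61.53 items; rounding up, 62.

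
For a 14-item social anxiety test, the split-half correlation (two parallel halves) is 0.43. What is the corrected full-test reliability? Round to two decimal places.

0.60

The full test is twice the length of either half (n = 2).
r_full = 2r_hh / (1 + r_hh) = 2 × 0.43 / (1 + 0.43)
       = 0.8600 / 1.4300 = 0.6014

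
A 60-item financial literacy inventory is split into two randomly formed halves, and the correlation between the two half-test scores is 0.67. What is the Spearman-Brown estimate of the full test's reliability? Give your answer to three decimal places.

0.802

The full test is twice the length of either half (n = 2).
r_full = 2r_hh / (1 + r_hh) = 2 × 0.67 / (1 + 0.67)
r_full = 1.3400 / 1.6700 ≈ 0.8024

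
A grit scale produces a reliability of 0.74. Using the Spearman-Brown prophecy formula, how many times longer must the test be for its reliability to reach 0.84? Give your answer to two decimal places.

1.84

n = [0.84 × 0.26] / [0.74 × 0.16]
  = 0.2184 / 0.1184 = 1.8446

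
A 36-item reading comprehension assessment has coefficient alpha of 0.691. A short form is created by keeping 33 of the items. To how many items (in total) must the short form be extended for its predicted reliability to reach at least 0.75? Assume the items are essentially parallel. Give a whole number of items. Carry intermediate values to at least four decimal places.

49

First, r for the 33-item form: n = 33/36 = 0.9167, so r_33 = 0.9167·0.691/(1 + (0.9167 − 1)·0.691) = 0.6721
Then solve for n' with r_old = 0.6721, r_target = 0.75: n' = 0.75(1 − 0.6721)/[0.6721(1 − 0.75)] = 1.4636
Items = 1.4636 × 33 ≈ 48.30 → 49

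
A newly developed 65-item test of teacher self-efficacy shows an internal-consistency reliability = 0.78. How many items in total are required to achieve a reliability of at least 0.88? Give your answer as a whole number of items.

Rearranging the Spearman-Brown formula for n,
n = r_target (1 − r_old) / [ r_old (1 − r_target) ]
n = [0.88 × 0.22] / [0.78 × 0.12]
  = 0.1936 / 0.0936 = 2.0684
So the test needs 2.0684 × 65 ≈ 134.45 items; rounding up, 135.

135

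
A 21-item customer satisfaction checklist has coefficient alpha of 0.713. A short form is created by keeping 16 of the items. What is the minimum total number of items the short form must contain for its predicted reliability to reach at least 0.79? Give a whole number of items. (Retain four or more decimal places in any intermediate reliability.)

32

First, r for the 16-item form: n = 16/21 = 0.7619, so r_16 = 0.7619·0.713/(1 + (0.7619 − 1)·0.713) = 0.6543
Length factor from the short form to reach 0.79: n' = 0.79(1 − 0.6543) / [0.6543(1 − 0.79)] ≈ 1.9876
Items = 1.9876 × 16 ≈ 31.80 → 32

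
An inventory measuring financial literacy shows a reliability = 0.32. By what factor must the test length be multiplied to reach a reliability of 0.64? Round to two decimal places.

3.78

Rearranging the Spearman-Brown formula for n,
n = r_target (1 − r_old) / [ r_old (1 − r_target) ]
n = [0.64 × 0.68] / [0.32 × 0.36]
  = 0.4352 / 0.1152 = 3.7778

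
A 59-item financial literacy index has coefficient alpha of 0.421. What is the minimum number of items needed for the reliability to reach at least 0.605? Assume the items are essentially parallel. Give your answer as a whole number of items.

125

Spearman-Brown solved for the length factor n:
n = r*(1 − r) / [ r (1 − r*) ]
n = [0.605 × 0.579] / [0.421 × 0.395]
  = 0.350295 / 0.166295 = 2.1065
So the test needs 2.1065 × 59 ≈ 124.28 items; rounding up, 125.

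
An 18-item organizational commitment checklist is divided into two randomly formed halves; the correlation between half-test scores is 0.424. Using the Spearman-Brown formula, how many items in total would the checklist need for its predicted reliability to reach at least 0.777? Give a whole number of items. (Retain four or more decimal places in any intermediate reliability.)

43

Corrected full-test reliability: r_full = 2 × 0.424 / (1 + 0.424) ≈ 0.5955
Solve Spearman-Brown for n: n = 0.777(1 − 0.5955) / [0.5955(1 − 0.777)] = 2.3668
Items = 2.3668 × 18 ≈ 42.60 → 43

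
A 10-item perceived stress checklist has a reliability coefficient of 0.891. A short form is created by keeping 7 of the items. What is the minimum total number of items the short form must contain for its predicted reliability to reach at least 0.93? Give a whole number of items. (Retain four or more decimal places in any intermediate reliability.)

17

Short-form reliability: n = 7/10 = 0.7000; r_7 = n·r/(1+(n−1)r) ≈ 0.8512
Then solve for n' with r_old = 0.8512, r_target = 0.93: n' = 0.93(1 − 0.8512)/[0.8512(1 − 0.93)] = 2.3225
Items = 2.3225 × 7 ≈ 16.26 → 17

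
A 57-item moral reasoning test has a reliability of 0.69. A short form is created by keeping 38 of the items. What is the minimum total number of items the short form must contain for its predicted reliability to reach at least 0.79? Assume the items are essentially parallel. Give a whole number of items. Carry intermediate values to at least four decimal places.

97

Short-form reliability: n = 38/57 = 0.6667; r_38 = n·r/(1+(n−1)r) ≈ 0.5974
Length factor from the short form to reach 0.79: n' = 0.79(1 − 0.5974) / [0.5974(1 − 0.79)] ≈ 2.5352
Total items = 2.5352 × 38 = 96.34, rounded up to 97.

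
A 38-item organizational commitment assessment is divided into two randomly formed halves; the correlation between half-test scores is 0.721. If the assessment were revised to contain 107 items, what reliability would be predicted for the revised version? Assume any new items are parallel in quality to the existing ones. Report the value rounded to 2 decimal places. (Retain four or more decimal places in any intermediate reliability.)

0.94

Spearman-Brown correction (n = 2): r_full = 2·0.721/(1 + 0.721) = 0.8379
Then adjust to 107 items: n = 107/38 = 2.8158
r_new = n·r_full / (1 + (n − 1)·r_full) = 2.3594 / 2.5215 ≈ 0.9357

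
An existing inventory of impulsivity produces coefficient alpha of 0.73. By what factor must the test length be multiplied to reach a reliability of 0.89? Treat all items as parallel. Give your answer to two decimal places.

2.99

n = 0.89 × (1 − 0.73) / [ 0.73 × (1 − 0.89) ]
  = 0.2403 / 0.0803 = 2.9925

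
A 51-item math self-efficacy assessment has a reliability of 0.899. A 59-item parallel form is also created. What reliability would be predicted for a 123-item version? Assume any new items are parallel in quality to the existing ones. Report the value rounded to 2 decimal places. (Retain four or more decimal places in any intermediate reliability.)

The 59-item form is not needed; work directly from the 51-item form with n = 123/51 = 2.4118.
r_{123} = n·r / (1 + (n − 1)·r) = 2.1682 / 2.2692 ≈ 0.9555

0.96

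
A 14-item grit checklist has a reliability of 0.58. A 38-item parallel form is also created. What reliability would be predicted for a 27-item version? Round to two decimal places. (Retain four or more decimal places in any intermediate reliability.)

0.73

The 38-item form is not needed; work directly from the 14-item form with n = 27/14 = 1.9286.
r_{27} = n·r / (1 + (n − 1)·r) = 1.1186 / 1.5386 ≈ 0.7270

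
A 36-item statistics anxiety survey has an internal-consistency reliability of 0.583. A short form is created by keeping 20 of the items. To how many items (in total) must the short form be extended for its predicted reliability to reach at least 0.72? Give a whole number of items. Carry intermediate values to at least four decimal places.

67

Short-form reliability: n = 20/36 = 0.5556; r_20 = n·r/(1+(n−1)r) ≈ 0.4372
Length factor from the short form to reach 0.72: n' = 0.72(1 − 0.4372) / [0.4372(1 − 0.72)] ≈ 3.3102
Total items = 3.3102 × 20 = 66.20, rounded up to 67.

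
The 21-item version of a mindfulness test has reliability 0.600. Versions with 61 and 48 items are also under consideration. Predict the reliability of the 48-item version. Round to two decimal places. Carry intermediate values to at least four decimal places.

Only the ratio of lengths matters: n = 48/21 = 2.2857
r_{48} = n·r / (1 + (n − 1)·r) = 1.3714 / 1.7714 ≈ 0.7742

0.77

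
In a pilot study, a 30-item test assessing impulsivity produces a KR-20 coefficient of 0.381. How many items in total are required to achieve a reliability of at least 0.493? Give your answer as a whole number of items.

48

Rearranging the Spearman-Brown formula for n,
n = r*(1 − r) / [ r (1 − r*) ]
n = 0.493 × (1 − 0.381) / [ 0.381 × (1 − 0.493) ]
  = 0.305167 / 0.193167 = 1.5798
So the test needs 1.5798 × 30 ≈ 47.39 items; rounding up, 48.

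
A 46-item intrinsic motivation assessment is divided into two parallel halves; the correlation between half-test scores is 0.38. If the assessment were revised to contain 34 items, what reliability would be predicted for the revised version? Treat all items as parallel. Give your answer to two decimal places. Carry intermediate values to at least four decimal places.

0.48

Full-test reliability from the split-half r: r_full = 2(0.38)/(1 + 0.38) = 0.5507
Length factor from 46 to 34 items: n = 34/46 = 0.7391
r_new = n·r_full / (1 + (n − 1)·r_full) = 0.4070 / 0.8563 ≈ 0.4753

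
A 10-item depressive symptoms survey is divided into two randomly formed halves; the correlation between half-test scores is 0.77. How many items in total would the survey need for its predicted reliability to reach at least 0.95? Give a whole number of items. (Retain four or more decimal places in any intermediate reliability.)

r_full = 2(0.77)/(1 + 0.77) = 0.8701
n = r_tgt(1 − r_full) / [r_full(1 − r_tgt)] = 0.95 × 0.1299 / (0.8701 × 0.05) ≈ 2.8366
Items = 2.8366 × 10 ≈ 28.37 → 29

29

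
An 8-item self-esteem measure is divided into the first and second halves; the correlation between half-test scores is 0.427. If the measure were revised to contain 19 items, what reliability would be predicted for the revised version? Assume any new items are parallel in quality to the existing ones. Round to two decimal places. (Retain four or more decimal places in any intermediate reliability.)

0.78

First correct the split-half correlation to full-test reliability: r_full = 2 × 0.427 / (1 + 0.427) ≈ 0.5985
Length factor from 8 to 19 items: n = 19/8 = 2.3750
r_new = n·r_full / (1 + (n − 1)·r_full) = 1.4214 / 1.8229 ≈ 0.7797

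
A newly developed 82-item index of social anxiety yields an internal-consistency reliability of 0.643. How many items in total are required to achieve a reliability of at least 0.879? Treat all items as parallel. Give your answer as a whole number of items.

331

Rearranging the Spearman-Brown formula for n,
n = r_target (1 − r_old) / [ r_old (1 − r_target) ]
n = [0.879 × 0.357] / [0.643 × 0.121]
n = 0.313803 / 0.077803 ≈ 4.0333
Items needed = n × 82 = 4.0333 × 82 ≈ 330.73 → round up to 331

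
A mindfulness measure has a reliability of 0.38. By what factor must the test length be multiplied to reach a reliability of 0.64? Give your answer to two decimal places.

2.90

Spearman-Brown solved for the length factor n:
n = r_target (1 − r_old) / [ r_old (1 − r_target) ]
n = 0.64 × (1 − 0.38) / [ 0.38 × (1 − 0.64) ]
  = 0.3968 / 0.1368 = 2.9006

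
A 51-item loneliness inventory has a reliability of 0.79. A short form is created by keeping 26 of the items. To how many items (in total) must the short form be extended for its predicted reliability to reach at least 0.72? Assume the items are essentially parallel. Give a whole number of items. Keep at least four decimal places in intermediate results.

35

Short-form reliability: n = 26/51 = 0.5098; r_26 = n·r/(1+(n−1)r) ≈ 0.6573
Then solve for n' with r_old = 0.6573, r_target = 0.72: n' = 0.72(1 − 0.6573)/[0.6573(1 − 0.72)] = 1.3407
Total items = 1.3407 × 26 = 34.86, rounded up to 35.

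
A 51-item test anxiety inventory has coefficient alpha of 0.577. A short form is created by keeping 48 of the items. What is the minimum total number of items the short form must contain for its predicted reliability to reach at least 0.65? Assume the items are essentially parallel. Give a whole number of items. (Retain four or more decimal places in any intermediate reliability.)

First, r for the 48-item form: n = 48/51 = 0.9412, so r_48 = 0.9412·0.577/(1 + (0.9412 − 1)·0.577) = 0.5621
Then solve for n' with r_old = 0.5621, r_target = 0.65: n' = 0.65(1 − 0.5621)/[0.5621(1 − 0.65)] = 1.4468
Total items = 1.4468 × 48 = 69.45, rounded up to 70.

70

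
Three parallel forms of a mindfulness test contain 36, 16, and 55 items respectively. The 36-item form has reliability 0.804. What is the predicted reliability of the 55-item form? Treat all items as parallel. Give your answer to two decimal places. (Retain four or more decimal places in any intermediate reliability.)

0.86

Only the ratio of lengths matters: n = 55/36 = 1.5278
r_{55} = n·r / (1 + (n − 1)·r) = 1.2284 / 1.4244 ≈ 0.8624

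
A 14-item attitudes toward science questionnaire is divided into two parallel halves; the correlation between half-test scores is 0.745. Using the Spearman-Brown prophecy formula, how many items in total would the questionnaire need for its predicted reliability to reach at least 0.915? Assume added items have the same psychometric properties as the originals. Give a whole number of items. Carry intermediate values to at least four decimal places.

26

r_full = 2(0.745)/(1 + 0.745) = 0.8539
n = r_tgt(1 − r_full) / [r_full(1 − r_tgt)] = 0.915 × 0.1461 / (0.8539 × 0.085) ≈ 1.8418
Items = 1.8418 × 14 ≈ 25.79 → 26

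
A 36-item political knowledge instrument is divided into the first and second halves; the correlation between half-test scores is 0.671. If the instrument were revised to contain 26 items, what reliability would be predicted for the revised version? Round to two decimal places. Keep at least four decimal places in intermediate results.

Full-test reliability from the split-half r: r_full = 2(0.671)/(1 + 0.671) = 0.8031
Length factor from 36 to 26 items: n = 26/36 = 0.7222
r_new = n·r_full / (1 + (n − 1)·r_full) = 0.5800 / 0.7769 ≈ 0.7466

0.75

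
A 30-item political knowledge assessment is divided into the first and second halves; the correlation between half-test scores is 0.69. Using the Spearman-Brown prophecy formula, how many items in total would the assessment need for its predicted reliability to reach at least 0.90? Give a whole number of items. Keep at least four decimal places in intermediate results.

r_full = 2(0.69)/(1 + 0.69) = 0.8166
Solve Spearman-Brown for n: n = 0.90(1 − 0.8166) / [0.8166(1 − 0.90)] = 2.0213
Required items = 2.0213 × 30 = 60.64, so 61 items.

61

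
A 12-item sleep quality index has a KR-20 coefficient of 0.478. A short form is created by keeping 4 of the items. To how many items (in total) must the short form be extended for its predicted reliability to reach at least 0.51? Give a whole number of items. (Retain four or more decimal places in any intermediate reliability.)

First, r for the 4-item form: n = 4/12 = 0.3333, so r_4 = 0.3333·0.478/(1 + (0.3333 − 1)·0.478) = 0.2338
Then solve for n' with r_old = 0.2338, r_target = 0.51: n' = 0.51(1 − 0.2338)/[0.2338(1 − 0.51)] = 3.4109
Items = 3.4109 × 4 ≈ 13.64 → 14

14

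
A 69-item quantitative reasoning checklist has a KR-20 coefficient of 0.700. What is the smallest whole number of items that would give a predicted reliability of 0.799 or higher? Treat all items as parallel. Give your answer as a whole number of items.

118

n = 0.799(1 − 0.700) / [0.700(1 − 0.799)]
n = 0.239700 / 0.140700 ≈ 1.7036
1.7036 × 69 = 117.55 → 118 items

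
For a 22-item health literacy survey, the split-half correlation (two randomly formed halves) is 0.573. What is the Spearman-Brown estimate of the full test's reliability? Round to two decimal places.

Apply the Spearman-Brown correction with n = 2:
r_full = 2r_hh / (1 + r_hh) = 2 × 0.573 / (1 + 0.573)
       = 1.1460 / 1.5730 = 0.7285

0.73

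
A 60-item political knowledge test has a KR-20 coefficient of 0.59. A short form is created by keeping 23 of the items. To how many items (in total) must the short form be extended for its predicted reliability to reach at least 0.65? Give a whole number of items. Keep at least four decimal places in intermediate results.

First, r for the 23-item form: n = 23/60 = 0.3833, so r_23 = 0.3833·0.59/(1 + (0.3833 − 1)·0.59) = 0.3555
Length factor from the short form to reach 0.65: n' = 0.65(1 − 0.3555) / [0.3555(1 − 0.65)] ≈ 3.3669
Items = 3.3669 × 23 ≈ 77.44 → 78

78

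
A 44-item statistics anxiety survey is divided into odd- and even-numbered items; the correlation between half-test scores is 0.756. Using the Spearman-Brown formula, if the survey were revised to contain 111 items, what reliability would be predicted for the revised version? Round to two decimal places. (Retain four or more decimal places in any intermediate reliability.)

0.94

First correct the split-half correlation to full-test reliability: r_full = 2 × 0.756 / (1 + 0.756) ≈ 0.8610
Length factor from 44 to 111 items: n = 111/44 = 2.5227
r_new = n·r_full / (1 + (n − 1)·r_full) = 2.1720 / 2.3110 ≈ 0.9399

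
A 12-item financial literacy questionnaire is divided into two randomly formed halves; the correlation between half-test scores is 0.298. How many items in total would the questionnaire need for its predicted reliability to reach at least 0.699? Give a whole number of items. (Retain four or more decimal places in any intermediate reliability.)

33

Corrected full-test reliability: r_full = 2 × 0.298 / (1 + 0.298) ≈ 0.4592
n = r_tgt(1 − r_full) / [r_full(1 − r_tgt)] = 0.699 × 0.5408 / (0.4592 × 0.301) ≈ 2.7349
Required items = 2.7349 × 12 = 32.82, so 33 items.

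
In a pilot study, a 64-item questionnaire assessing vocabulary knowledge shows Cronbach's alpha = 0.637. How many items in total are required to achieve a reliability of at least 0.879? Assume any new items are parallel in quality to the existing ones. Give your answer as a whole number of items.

n = 0.879(1 − 0.637) / [0.637(1 − 0.879)]
  = 0.319077 / 0.077077 = 4.1397
4.1397 × 64 = 264.94 → 265 items

265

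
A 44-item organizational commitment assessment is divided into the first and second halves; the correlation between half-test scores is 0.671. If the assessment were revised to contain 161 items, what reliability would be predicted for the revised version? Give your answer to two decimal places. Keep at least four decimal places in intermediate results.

Spearman-Brown correction (n = 2): r_full = 2·0.671/(1 + 0.671) = 0.8031
Then adjust to 161 items: n = 161/44 = 3.6591
r_new = n·r_full / (1 + (n − 1)·r_full) = 2.9386 / 3.1355 ≈ 0.9372

0.94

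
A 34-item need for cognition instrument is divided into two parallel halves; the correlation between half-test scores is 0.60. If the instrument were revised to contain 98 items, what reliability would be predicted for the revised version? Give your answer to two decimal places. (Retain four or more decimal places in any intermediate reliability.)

0.90

Spearman-Brown correction (n = 2): r_full = 2·0.60/(1 + 0.60) = 0.7500
Length factor from 34 to 98 items: n = 98/34 = 2.8824
r_new = n·r_full / (1 + (n − 1)·r_full) = 2.1618 / 2.4118 ≈ 0.8963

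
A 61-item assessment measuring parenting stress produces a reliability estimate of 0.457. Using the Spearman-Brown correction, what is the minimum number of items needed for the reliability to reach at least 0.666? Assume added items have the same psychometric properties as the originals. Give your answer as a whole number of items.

n = 0.666(1 − 0.457) / [0.457(1 − 0.666)]
n = 0.361638 / 0.152638 ≈ 2.3693
Items needed = n × 61 = 2.3693 × 61 ≈ 144.53 → round up to 145

145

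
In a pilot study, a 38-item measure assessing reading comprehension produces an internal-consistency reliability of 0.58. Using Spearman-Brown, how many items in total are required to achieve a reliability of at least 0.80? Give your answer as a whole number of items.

111

Invert Spearman-Brown to solve for n:
n = r*(1 − r) / [ r (1 − r*) ]
n = [0.80 × 0.42] / [0.58 × 0.20]
n = 0.3360 / 0.1160 ≈ 2.8966
2.8966 × 38 = 110.07 → 111 items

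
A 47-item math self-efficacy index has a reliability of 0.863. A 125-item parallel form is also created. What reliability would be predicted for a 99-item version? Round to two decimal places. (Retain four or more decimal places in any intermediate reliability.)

0.93

Only the ratio of lengths matters: n = 99/47 = 2.1064
r_{99} = n·r / (1 + (n − 1)·r) = 1.8178 / 1.9548 ≈ 0.9299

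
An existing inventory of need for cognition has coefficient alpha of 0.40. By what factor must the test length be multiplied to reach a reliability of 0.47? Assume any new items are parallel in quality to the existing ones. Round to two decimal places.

Spearman-Brown solved for the length factor n:
n = r_target (1 − r_old) / [ r_old (1 − r_target) ]
n = 0.47 × (1 − 0.40) / [ 0.40 × (1 − 0.47) ]
  = 0.2820 / 0.2120 = 1.3302

1.33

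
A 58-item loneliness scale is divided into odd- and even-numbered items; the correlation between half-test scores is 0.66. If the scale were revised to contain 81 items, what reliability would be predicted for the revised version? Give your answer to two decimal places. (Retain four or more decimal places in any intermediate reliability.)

Full-test reliability from the split-half r: r_full = 2(0.66)/(1 + 0.66) = 0.7952
Then adjust to 81 items: n = 81/58 = 1.3966
r_new = n·r_full / (1 + (n − 1)·r_full) = 1.1106 / 1.3154 ≈ 0.8443

0.84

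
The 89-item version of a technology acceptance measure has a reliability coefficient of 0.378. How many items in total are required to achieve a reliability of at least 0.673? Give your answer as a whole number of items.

n = 0.673 × (1 − 0.378) / [ 0.378 × (1 − 0.673) ]
  = 0.418606 / 0.123606 = 3.3866
Items needed = n × 89 = 3.3866 × 89 ≈ 301.41 → round up to 302

302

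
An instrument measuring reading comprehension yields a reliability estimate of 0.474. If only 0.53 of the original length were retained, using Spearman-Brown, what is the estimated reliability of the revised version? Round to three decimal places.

r_new = (0.53 × 0.474) / (1 + (0.53 − 1) × 0.474)
     = 0.2512 / 0.7772 = 0.3232

0.323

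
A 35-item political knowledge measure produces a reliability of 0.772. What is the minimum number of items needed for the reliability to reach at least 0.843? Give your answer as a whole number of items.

56

Invert Spearman-Brown to solve for n:
n = r_target (1 − r_old) / [ r_old (1 − r_target) ]
n = 0.843 × (1 − 0.772) / [ 0.772 × (1 − 0.843) ]
n = 0.192204 / 0.121204 ≈ 1.5858
1.5858 × 35 = 55.50 → 56 items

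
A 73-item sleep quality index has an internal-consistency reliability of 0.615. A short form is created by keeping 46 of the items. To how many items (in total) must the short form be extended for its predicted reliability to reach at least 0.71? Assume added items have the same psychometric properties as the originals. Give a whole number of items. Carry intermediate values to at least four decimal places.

First, r for the 46-item form: n = 46/73 = 0.6301, so r_46 = 0.6301·0.615/(1 + (0.6301 − 1)·0.615) = 0.5016
Then solve for n' with r_old = 0.5016, r_target = 0.71: n' = 0.71(1 − 0.5016)/[0.5016(1 − 0.71)] = 2.4327
Total items = 2.4327 × 46 = 111.90, rounded up to 112.

112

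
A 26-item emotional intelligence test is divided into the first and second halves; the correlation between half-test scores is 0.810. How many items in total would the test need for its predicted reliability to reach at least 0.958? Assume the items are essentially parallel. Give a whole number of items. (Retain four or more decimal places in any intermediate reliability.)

r_full = 2(0.810)/(1 + 0.810) = 0.8950
Solve Spearman-Brown for n: n = 0.958(1 − 0.8950) / [0.8950(1 − 0.958)] = 2.6760
Items = 2.6760 × 26 ≈ 69.58 → 70

70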